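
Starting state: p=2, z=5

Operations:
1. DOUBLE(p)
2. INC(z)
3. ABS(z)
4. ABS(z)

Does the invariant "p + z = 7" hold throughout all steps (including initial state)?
No, violated after step 1

The invariant is violated after step 1.

State at each step:
Initial: p=2, z=5
After step 1: p=4, z=5
After step 2: p=4, z=6
After step 3: p=4, z=6
After step 4: p=4, z=6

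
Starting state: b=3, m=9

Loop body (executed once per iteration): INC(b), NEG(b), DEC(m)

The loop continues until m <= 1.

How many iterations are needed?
8

Tracing iterations:
Initial: b=3, m=9
After iteration 1: b=-4, m=8
After iteration 2: b=3, m=7
After iteration 3: b=-4, m=6
After iteration 4: b=3, m=5
After iteration 5: b=-4, m=4
After iteration 6: b=3, m=3
After iteration 7: b=-4, m=2
After iteration 8: b=3, m=1
m <= 1 now holds, so the loop exits after 8 iterations.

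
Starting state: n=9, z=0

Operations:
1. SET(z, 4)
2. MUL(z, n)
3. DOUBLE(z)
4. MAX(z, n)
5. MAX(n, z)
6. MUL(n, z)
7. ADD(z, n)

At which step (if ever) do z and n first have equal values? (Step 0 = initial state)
Step 5

z and n first become equal after step 5.

Comparing values at each step:
Initial: z=0, n=9
After step 1: z=4, n=9
After step 2: z=36, n=9
After step 3: z=72, n=9
After step 4: z=72, n=9
After step 5: z=72, n=72 ← equal!
After step 6: z=72, n=5184
After step 7: z=5256, n=5184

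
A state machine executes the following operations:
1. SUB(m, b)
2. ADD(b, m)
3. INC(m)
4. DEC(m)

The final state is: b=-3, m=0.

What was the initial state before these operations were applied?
b=-3, m=-3

Working backwards:
Final state: b=-3, m=0
Before step 4 (DEC(m)): b=-3, m=1
Before step 3 (INC(m)): b=-3, m=0
Before step 2 (ADD(b, m)): b=-3, m=0
Before step 1 (SUB(m, b)): b=-3, m=-3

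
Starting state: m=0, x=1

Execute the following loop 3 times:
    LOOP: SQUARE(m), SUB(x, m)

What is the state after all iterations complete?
m=0, x=1

Iteration trace:
Start: m=0, x=1
After iteration 1: m=0, x=1
After iteration 2: m=0, x=1
After iteration 3: m=0, x=1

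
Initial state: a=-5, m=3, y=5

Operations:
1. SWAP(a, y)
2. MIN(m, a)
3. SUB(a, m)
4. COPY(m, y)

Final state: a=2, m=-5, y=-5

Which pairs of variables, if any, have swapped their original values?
None

Comparing initial and final values:
y: 5 → -5
a: -5 → 2
m: 3 → -5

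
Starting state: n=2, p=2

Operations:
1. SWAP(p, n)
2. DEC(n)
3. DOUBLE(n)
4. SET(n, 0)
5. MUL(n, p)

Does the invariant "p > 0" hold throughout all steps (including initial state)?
Yes

The invariant holds at every step.

State at each step:
Initial: n=2, p=2
After step 1: n=2, p=2
After step 2: n=1, p=2
After step 3: n=2, p=2
After step 4: n=0, p=2
After step 5: n=0, p=2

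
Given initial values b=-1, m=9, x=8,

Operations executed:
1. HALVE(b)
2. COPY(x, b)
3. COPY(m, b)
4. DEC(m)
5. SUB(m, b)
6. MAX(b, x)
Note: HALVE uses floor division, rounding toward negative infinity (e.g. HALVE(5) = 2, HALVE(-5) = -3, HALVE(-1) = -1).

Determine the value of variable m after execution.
m = -1

Tracing execution:
Step 1: HALVE(b) → m = 9
Step 2: COPY(x, b) → m = 9
Step 3: COPY(m, b) → m = -1
Step 4: DEC(m) → m = -2
Step 5: SUB(m, b) → m = -1
Step 6: MAX(b, x) → m = -1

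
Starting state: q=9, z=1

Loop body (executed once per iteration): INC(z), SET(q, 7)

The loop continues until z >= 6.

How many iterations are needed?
5

Tracing iterations:
Initial: q=9, z=1
After iteration 1: q=7, z=2
After iteration 2: q=7, z=3
After iteration 3: q=7, z=4
After iteration 4: q=7, z=5
After iteration 5: q=7, z=6
z >= 6 now holds, so the loop exits after 5 iterations.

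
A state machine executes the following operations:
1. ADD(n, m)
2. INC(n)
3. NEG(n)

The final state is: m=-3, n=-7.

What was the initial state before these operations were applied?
m=-3, n=9

Working backwards:
Final state: m=-3, n=-7
Before step 3 (NEG(n)): m=-3, n=7
Before step 2 (INC(n)): m=-3, n=6
Before step 1 (ADD(n, m)): m=-3, n=9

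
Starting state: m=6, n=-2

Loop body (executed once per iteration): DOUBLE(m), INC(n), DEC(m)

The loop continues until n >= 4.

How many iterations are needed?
6

Tracing iterations:
Initial: m=6, n=-2
After iteration 1: m=11, n=-1
After iteration 2: m=21, n=0
After iteration 3: m=41, n=1
After iteration 4: m=81, n=2
After iteration 5: m=161, n=3
After iteration 6: m=321, n=4
n >= 4 now holds, so the loop exits after 6 iterations.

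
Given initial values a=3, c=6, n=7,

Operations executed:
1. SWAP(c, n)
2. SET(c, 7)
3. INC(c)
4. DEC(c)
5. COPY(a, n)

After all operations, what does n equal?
n = 6

Tracing execution:
Step 1: SWAP(c, n) → n = 6
Step 2: SET(c, 7) → n = 6
Step 3: INC(c) → n = 6
Step 4: DEC(c) → n = 6
Step 5: COPY(a, n) → n = 6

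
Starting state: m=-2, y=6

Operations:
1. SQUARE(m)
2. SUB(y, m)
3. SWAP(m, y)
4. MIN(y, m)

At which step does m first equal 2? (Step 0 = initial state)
Step 3

Tracing m:
Initial: m = -2
After step 1: m = 4
After step 2: m = 4
After step 3: m = 2 ← first occurrence
After step 4: m = 2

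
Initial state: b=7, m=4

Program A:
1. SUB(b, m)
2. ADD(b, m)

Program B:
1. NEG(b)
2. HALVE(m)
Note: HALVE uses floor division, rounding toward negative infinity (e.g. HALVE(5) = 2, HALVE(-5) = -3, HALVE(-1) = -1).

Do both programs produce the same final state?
No

Program A final state: b=7, m=4
Program B final state: b=-7, m=2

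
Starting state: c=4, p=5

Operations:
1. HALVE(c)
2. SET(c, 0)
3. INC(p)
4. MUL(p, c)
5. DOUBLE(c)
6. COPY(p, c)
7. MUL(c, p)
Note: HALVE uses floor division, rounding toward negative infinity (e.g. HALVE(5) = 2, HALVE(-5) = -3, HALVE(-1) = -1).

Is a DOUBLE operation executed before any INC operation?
No

First DOUBLE: step 5
First INC: step 3
Since 5 > 3, INC comes first.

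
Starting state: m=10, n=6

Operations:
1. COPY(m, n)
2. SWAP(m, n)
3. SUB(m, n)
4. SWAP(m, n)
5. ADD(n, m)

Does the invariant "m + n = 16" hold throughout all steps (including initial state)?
No, violated after step 1

The invariant is violated after step 1.

State at each step:
Initial: m=10, n=6
After step 1: m=6, n=6
After step 2: m=6, n=6
After step 3: m=0, n=6
After step 4: m=6, n=0
After step 5: m=6, n=6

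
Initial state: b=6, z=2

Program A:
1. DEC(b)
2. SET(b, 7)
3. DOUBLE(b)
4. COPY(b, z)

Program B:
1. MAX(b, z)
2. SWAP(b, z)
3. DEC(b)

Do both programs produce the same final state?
No

Program A final state: b=2, z=2
Program B final state: b=1, z=6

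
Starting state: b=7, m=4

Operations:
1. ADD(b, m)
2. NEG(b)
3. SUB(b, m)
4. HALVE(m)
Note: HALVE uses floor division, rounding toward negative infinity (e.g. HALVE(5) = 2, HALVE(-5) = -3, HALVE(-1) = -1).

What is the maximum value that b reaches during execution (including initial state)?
11

Values of b at each step:
Initial: b = 7
After step 1: b = 11 ← maximum
After step 2: b = -11
After step 3: b = -15
After step 4: b = -15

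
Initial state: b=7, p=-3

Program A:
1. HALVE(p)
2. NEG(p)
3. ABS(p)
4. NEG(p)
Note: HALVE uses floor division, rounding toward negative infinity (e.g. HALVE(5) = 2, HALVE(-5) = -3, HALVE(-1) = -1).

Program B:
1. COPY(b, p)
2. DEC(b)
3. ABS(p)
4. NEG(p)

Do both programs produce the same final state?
No

Program A final state: b=7, p=-2
Program B final state: b=-4, p=-3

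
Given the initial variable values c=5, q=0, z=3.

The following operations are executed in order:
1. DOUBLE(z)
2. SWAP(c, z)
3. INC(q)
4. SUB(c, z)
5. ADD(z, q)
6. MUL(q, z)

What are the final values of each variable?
{c: 1, q: 6, z: 6}

Step-by-step execution:
Initial: c=5, q=0, z=3
After step 1 (DOUBLE(z)): c=5, q=0, z=6
After step 2 (SWAP(c, z)): c=6, q=0, z=5
After step 3 (INC(q)): c=6, q=1, z=5
After step 4 (SUB(c, z)): c=1, q=1, z=5
After step 5 (ADD(z, q)): c=1, q=1, z=6
After step 6 (MUL(q, z)): c=1, q=6, z=6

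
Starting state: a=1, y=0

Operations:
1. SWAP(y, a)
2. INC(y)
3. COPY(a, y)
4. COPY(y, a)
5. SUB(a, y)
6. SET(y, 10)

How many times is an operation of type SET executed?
1

Counting SET operations:
Step 6: SET(y, 10) ← SET
Total: 1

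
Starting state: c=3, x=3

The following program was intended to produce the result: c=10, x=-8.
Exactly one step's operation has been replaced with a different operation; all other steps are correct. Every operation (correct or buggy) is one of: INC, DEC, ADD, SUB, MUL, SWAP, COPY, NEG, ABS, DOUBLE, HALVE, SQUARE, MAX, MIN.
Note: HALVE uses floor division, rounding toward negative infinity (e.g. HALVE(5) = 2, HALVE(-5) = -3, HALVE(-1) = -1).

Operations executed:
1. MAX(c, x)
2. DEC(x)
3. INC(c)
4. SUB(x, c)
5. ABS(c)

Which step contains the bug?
Step 1

Trace with buggy code:
Initial: c=3, x=3
After step 1: c=3, x=3
After step 2: c=3, x=2
After step 3: c=4, x=2
After step 4: c=4, x=-2
After step 5: c=4, x=-2
Actual final c=4, x=-2 ≠ expected c=10, x=-8.
Step 1 is the only position where a single-operation replacement can produce the expected result.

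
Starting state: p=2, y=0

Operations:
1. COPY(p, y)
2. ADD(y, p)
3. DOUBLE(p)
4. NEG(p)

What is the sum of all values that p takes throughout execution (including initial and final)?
2

Values of p at each step:
Initial: p = 2
After step 1: p = 0
After step 2: p = 0
After step 3: p = 0
After step 4: p = 0
Sum = 2 + 0 + 0 + 0 + 0 = 2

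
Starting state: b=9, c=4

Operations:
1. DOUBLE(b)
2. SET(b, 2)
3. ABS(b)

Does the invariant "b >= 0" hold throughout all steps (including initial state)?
Yes

The invariant holds at every step.

State at each step:
Initial: b=9, c=4
After step 1: b=18, c=4
After step 2: b=2, c=4
After step 3: b=2, c=4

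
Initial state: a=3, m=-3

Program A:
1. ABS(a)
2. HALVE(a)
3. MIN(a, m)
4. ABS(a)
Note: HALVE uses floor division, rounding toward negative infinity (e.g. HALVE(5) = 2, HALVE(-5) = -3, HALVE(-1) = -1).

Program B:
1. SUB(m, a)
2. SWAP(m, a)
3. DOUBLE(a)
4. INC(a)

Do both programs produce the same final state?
No

Program A final state: a=3, m=-3
Program B final state: a=-11, m=3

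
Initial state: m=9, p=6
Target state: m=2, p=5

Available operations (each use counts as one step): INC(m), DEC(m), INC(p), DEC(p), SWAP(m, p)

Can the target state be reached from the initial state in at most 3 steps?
No

The target state cannot be reached within 3 steps.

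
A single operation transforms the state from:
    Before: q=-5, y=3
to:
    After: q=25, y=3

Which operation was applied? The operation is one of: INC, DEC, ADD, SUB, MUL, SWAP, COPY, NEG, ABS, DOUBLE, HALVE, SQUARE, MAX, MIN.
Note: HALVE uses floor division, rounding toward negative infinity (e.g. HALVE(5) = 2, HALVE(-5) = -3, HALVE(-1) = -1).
SQUARE(q)

Analyzing the change:
Before: q=-5, y=3
After: q=25, y=3
Variable q changed from -5 to 25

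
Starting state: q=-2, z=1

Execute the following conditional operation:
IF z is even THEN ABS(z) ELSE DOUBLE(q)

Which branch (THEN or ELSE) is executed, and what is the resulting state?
Branch: ELSE, Final state: q=-4, z=1

Evaluating condition: z is even
Condition is False, so ELSE branch executes
After DOUBLE(q): q=-4, z=1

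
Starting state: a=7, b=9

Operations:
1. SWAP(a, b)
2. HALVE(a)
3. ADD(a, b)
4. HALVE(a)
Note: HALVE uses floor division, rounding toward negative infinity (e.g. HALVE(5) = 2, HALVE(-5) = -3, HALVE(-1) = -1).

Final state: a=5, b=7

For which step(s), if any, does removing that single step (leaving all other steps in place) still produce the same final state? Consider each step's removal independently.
None - removing any single step changes the final result

Testing removal of each single step:
Without step 1: final = a=6, b=9 (different)
Without step 2: final = a=8, b=7 (different)
Without step 3: final = a=2, b=7 (different)
Without step 4: final = a=11, b=7 (different)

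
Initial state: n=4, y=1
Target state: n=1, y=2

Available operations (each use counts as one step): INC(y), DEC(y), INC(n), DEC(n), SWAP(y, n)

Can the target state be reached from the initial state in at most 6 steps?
Yes

Path (3 steps): DEC(n) → DEC(n) → SWAP(y, n)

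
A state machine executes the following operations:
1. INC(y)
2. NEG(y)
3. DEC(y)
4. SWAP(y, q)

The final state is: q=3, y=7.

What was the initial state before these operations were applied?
q=7, y=-5

Working backwards:
Final state: q=3, y=7
Before step 4 (SWAP(y, q)): q=7, y=3
Before step 3 (DEC(y)): q=7, y=4
Before step 2 (NEG(y)): q=7, y=-4
Before step 1 (INC(y)): q=7, y=-5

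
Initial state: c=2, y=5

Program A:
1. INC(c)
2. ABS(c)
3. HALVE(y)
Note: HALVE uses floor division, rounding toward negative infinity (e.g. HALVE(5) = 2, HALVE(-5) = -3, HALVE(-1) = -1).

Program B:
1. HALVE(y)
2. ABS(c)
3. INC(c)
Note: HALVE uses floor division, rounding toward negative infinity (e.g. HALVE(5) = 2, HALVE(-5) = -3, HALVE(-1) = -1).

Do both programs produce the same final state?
Yes

Program A final state: c=3, y=2
Program B final state: c=3, y=2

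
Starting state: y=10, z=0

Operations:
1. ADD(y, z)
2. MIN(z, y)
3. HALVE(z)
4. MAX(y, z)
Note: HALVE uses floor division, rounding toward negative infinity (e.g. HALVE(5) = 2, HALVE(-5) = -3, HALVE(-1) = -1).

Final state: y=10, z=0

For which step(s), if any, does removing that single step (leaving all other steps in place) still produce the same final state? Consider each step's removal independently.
Step(s) 1, 2, 3, 4

Testing removal of each single step:
Without step 1: final = y=10, z=0 (same)
Without step 2: final = y=10, z=0 (same)
Without step 3: final = y=10, z=0 (same)
Without step 4: final = y=10, z=0 (same)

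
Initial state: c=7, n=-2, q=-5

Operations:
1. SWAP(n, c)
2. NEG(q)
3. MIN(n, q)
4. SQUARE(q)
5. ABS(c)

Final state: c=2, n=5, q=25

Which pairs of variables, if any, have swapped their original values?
None

Comparing initial and final values:
c: 7 → 2
n: -2 → 5
q: -5 → 25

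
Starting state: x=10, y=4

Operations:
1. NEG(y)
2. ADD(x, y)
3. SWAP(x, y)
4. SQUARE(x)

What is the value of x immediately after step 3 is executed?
x = -4

Tracing x through execution:
Initial: x = 10
After step 1 (NEG(y)): x = 10
After step 2 (ADD(x, y)): x = 6
After step 3 (SWAP(x, y)): x = -4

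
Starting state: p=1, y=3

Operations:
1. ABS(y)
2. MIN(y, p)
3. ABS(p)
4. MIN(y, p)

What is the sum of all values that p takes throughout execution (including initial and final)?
5

Values of p at each step:
Initial: p = 1
After step 1: p = 1
After step 2: p = 1
After step 3: p = 1
After step 4: p = 1
Sum = 1 + 1 + 1 + 1 + 1 = 5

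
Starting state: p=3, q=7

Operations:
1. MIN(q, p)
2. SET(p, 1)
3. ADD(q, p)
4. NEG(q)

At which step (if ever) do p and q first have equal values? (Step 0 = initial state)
Step 1

p and q first become equal after step 1.

Comparing values at each step:
Initial: p=3, q=7
After step 1: p=3, q=3 ← equal!
After step 2: p=1, q=3
After step 3: p=1, q=4
After step 4: p=1, q=-4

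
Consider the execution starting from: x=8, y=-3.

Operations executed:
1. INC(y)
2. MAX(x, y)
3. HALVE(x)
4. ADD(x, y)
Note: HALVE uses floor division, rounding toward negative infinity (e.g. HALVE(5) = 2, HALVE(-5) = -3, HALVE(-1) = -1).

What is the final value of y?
y = -2

Tracing execution:
Step 1: INC(y) → y = -2
Step 2: MAX(x, y) → y = -2
Step 3: HALVE(x) → y = -2
Step 4: ADD(x, y) → y = -2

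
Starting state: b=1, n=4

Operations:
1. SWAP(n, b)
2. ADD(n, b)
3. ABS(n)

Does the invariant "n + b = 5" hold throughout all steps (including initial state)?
No, violated after step 2

The invariant is violated after step 2.

State at each step:
Initial: b=1, n=4
After step 1: b=4, n=1
After step 2: b=4, n=5
After step 3: b=4, n=5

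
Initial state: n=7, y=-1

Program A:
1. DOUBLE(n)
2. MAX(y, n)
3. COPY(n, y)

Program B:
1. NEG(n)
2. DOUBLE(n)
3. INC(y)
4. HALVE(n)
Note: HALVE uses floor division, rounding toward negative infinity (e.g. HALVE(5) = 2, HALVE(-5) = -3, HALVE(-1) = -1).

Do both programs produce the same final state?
No

Program A final state: n=14, y=14
Program B final state: n=-7, y=0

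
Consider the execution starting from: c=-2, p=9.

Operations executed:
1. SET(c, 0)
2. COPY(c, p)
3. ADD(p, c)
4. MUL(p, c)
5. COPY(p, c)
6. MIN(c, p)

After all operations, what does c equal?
c = 9

Tracing execution:
Step 1: SET(c, 0) → c = 0
Step 2: COPY(c, p) → c = 9
Step 3: ADD(p, c) → c = 9
Step 4: MUL(p, c) → c = 9
Step 5: COPY(p, c) → c = 9
Step 6: MIN(c, p) → c = 9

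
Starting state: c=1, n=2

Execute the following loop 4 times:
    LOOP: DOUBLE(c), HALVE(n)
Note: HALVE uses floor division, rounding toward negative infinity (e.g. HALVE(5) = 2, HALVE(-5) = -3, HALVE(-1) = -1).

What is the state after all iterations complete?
c=16, n=0

Iteration trace:
Start: c=1, n=2
After iteration 1: c=2, n=1
After iteration 2: c=4, n=0
After iteration 3: c=8, n=0
After iteration 4: c=16, n=0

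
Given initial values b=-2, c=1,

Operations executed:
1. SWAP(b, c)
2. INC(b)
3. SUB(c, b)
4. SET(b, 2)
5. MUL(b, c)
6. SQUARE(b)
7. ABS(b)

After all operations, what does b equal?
b = 64

Tracing execution:
Step 1: SWAP(b, c) → b = 1
Step 2: INC(b) → b = 2
Step 3: SUB(c, b) → b = 2
Step 4: SET(b, 2) → b = 2
Step 5: MUL(b, c) → b = -8
Step 6: SQUARE(b) → b = 64
Step 7: ABS(b) → b = 64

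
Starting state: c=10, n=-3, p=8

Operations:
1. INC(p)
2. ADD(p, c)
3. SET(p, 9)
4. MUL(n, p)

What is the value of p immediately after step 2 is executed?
p = 19

Tracing p through execution:
Initial: p = 8
After step 1 (INC(p)): p = 9
After step 2 (ADD(p, c)): p = 19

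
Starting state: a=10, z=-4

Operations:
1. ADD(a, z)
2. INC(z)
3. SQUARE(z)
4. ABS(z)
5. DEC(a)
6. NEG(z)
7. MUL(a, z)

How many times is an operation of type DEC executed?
1

Counting DEC operations:
Step 5: DEC(a) ← DEC
Total: 1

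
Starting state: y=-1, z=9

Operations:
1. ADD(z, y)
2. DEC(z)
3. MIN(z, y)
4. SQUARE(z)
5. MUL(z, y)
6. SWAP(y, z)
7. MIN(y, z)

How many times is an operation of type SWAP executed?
1

Counting SWAP operations:
Step 6: SWAP(y, z) ← SWAP
Total: 1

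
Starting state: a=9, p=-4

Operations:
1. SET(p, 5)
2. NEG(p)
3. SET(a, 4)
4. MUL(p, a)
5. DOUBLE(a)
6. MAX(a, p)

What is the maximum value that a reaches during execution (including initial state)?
9

Values of a at each step:
Initial: a = 9 ← maximum
After step 1: a = 9
After step 2: a = 9
After step 3: a = 4
After step 4: a = 4
After step 5: a = 8
After step 6: a = 8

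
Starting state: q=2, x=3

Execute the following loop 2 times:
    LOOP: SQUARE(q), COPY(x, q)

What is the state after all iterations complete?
q=16, x=16

Iteration trace:
Start: q=2, x=3
After iteration 1: q=4, x=4
After iteration 2: q=16, x=16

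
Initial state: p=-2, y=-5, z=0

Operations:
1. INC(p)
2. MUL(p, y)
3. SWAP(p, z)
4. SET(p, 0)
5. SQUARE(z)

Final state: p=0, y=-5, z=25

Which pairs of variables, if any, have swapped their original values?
None

Comparing initial and final values:
z: 0 → 25
p: -2 → 0
y: -5 → -5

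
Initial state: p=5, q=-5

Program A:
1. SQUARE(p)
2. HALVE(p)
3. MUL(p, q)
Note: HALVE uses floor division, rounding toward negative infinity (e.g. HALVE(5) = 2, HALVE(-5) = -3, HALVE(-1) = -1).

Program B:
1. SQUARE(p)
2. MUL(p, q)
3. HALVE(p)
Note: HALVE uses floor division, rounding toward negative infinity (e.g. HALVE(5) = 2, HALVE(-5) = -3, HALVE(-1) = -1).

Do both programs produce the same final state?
No

Program A final state: p=-60, q=-5
Program B final state: p=-63, q=-5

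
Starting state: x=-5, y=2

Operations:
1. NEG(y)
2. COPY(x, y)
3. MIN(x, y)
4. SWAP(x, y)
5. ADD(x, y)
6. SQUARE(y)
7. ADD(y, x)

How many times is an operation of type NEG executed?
1

Counting NEG operations:
Step 1: NEG(y) ← NEG
Total: 1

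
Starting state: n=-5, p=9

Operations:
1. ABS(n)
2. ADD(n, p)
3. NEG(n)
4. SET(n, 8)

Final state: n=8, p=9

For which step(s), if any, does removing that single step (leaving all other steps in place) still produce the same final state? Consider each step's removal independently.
Step(s) 1, 2, 3

Testing removal of each single step:
Without step 1: final = n=8, p=9 (same)
Without step 2: final = n=8, p=9 (same)
Without step 3: final = n=8, p=9 (same)
Without step 4: final = n=-14, p=9 (different)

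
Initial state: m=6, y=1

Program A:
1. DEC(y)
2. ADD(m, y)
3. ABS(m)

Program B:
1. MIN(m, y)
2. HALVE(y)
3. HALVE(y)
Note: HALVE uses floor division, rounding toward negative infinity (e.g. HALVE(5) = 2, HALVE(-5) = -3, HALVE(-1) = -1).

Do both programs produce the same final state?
No

Program A final state: m=6, y=0
Program B final state: m=1, y=0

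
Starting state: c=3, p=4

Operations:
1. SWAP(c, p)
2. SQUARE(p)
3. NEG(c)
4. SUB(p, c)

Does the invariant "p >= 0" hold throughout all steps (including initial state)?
Yes

The invariant holds at every step.

State at each step:
Initial: c=3, p=4
After step 1: c=4, p=3
After step 2: c=4, p=9
After step 3: c=-4, p=9
After step 4: c=-4, p=13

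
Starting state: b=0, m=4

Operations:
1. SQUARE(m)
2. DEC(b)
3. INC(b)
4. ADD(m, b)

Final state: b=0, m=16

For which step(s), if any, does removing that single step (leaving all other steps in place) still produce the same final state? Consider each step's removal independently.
Step(s) 4

Testing removal of each single step:
Without step 1: final = b=0, m=4 (different)
Without step 2: final = b=1, m=17 (different)
Without step 3: final = b=-1, m=15 (different)
Without step 4: final = b=0, m=16 (same)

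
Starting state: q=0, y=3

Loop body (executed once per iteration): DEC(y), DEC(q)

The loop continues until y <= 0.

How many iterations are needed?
3

Tracing iterations:
Initial: q=0, y=3
After iteration 1: q=-1, y=2
After iteration 2: q=-2, y=1
After iteration 3: q=-3, y=0
y <= 0 now holds, so the loop exits after 3 iterations.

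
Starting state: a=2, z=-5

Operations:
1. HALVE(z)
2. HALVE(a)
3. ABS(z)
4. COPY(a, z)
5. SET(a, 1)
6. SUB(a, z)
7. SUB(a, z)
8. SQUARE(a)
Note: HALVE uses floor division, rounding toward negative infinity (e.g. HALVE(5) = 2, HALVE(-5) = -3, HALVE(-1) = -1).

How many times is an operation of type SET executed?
1

Counting SET operations:
Step 5: SET(a, 1) ← SET
Total: 1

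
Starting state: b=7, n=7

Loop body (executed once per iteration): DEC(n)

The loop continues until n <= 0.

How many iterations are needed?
7

Tracing iterations:
Initial: b=7, n=7
After iteration 1: b=7, n=6
After iteration 2: b=7, n=5
After iteration 3: b=7, n=4
After iteration 4: b=7, n=3
After iteration 5: b=7, n=2
After iteration 6: b=7, n=1
After iteration 7: b=7, n=0
n <= 0 now holds, so the loop exits after 7 iterations.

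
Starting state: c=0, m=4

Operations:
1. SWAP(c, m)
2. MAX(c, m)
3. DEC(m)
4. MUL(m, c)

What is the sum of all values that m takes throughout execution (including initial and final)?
-1

Values of m at each step:
Initial: m = 4
After step 1: m = 0
After step 2: m = 0
After step 3: m = -1
After step 4: m = -4
Sum = 4 + 0 + 0 + -1 + -4 = -1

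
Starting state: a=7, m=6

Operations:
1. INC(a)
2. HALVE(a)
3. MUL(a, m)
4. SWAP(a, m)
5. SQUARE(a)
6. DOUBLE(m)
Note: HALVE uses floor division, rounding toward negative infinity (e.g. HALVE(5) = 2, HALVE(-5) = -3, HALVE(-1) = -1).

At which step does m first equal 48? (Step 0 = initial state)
Step 6

Tracing m:
Initial: m = 6
After step 1: m = 6
After step 2: m = 6
After step 3: m = 6
After step 4: m = 24
After step 5: m = 24
After step 6: m = 48 ← first occurrence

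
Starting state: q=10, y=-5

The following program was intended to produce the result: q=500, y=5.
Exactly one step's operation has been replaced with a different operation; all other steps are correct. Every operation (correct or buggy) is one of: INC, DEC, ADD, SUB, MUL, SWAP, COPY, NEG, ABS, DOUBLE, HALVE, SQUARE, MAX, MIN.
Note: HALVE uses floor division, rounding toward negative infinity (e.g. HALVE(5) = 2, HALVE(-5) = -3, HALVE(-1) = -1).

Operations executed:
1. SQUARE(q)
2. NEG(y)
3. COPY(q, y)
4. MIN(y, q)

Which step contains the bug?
Step 3

Trace with buggy code:
Initial: q=10, y=-5
After step 1: q=100, y=-5
After step 2: q=100, y=5
After step 3: q=5, y=5
After step 4: q=5, y=5
Actual final q=5, y=5 ≠ expected q=500, y=5.
Step 3 is the only position where a single-operation replacement can produce the expected result.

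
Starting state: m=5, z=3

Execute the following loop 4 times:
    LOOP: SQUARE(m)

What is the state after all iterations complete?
m=152587890625, z=3

Iteration trace:
Start: m=5, z=3
After iteration 1: m=25, z=3
After iteration 2: m=625, z=3
After iteration 3: m=390625, z=3
After iteration 4: m=152587890625, z=3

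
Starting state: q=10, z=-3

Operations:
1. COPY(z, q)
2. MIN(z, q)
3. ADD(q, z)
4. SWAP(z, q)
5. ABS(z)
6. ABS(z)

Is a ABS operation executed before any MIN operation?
No

First ABS: step 5
First MIN: step 2
Since 5 > 2, MIN comes first.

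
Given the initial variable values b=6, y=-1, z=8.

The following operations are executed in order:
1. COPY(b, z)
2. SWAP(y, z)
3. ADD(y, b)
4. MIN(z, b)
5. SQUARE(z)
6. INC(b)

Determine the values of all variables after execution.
{b: 9, y: 16, z: 1}

Step-by-step execution:
Initial: b=6, y=-1, z=8
After step 1 (COPY(b, z)): b=8, y=-1, z=8
After step 2 (SWAP(y, z)): b=8, y=8, z=-1
After step 3 (ADD(y, b)): b=8, y=16, z=-1
After step 4 (MIN(z, b)): b=8, y=16, z=-1
After step 5 (SQUARE(z)): b=8, y=16, z=1
After step 6 (INC(b)): b=9, y=16, z=1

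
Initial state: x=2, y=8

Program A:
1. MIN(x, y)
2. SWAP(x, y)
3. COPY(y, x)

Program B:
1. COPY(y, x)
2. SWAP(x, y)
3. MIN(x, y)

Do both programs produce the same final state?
No

Program A final state: x=8, y=8
Program B final state: x=2, y=2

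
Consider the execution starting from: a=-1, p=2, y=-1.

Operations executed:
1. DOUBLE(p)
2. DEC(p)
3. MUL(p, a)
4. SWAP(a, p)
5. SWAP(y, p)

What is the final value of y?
y = -1

Tracing execution:
Step 1: DOUBLE(p) → y = -1
Step 2: DEC(p) → y = -1
Step 3: MUL(p, a) → y = -1
Step 4: SWAP(a, p) → y = -1
Step 5: SWAP(y, p) → y = -1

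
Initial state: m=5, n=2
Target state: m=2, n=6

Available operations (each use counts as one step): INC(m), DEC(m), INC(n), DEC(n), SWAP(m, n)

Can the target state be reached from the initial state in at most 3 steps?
Yes

Path (2 steps): INC(m) → SWAP(m, n)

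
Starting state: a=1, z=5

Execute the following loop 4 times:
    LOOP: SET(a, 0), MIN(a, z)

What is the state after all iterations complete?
a=0, z=5

Iteration trace:
Start: a=1, z=5
After iteration 1: a=0, z=5
After iteration 2: a=0, z=5
After iteration 3: a=0, z=5
After iteration 4: a=0, z=5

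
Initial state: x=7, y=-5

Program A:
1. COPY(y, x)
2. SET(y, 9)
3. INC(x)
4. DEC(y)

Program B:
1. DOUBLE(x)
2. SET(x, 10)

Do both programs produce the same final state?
No

Program A final state: x=8, y=8
Program B final state: x=10, y=-5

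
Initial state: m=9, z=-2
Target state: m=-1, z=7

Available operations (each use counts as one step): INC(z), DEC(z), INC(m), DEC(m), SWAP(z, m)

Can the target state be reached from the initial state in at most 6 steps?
Yes

Path (4 steps): INC(z) → DEC(m) → DEC(m) → SWAP(z, m)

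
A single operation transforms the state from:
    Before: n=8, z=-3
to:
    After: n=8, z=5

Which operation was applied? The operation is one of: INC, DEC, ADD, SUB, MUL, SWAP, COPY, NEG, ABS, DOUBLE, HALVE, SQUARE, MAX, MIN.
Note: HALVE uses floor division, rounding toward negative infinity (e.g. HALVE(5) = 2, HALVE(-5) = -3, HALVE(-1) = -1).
ADD(z, n)

Analyzing the change:
Before: n=8, z=-3
After: n=8, z=5
Variable z changed from -3 to 5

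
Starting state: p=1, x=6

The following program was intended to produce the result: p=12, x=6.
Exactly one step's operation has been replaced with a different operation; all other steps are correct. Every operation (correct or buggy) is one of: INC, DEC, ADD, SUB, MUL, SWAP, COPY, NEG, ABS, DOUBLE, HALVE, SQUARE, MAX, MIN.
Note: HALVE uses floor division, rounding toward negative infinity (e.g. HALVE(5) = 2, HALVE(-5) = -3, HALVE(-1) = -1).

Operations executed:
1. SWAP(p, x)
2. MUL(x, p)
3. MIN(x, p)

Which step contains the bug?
Step 3

Trace with buggy code:
Initial: p=1, x=6
After step 1: p=6, x=1
After step 2: p=6, x=6
After step 3: p=6, x=6
Actual final p=6, x=6 ≠ expected p=12, x=6.
Step 3 is the only position where a single-operation replacement can produce the expected result.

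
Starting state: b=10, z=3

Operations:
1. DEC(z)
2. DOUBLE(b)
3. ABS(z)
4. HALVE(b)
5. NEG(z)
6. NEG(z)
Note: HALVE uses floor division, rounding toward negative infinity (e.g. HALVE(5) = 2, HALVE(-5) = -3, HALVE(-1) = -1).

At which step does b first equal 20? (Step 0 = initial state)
Step 2

Tracing b:
Initial: b = 10
After step 1: b = 10
After step 2: b = 20 ← first occurrence
After step 3: b = 20
After step 4: b = 10
After step 5: b = 10
After step 6: b = 10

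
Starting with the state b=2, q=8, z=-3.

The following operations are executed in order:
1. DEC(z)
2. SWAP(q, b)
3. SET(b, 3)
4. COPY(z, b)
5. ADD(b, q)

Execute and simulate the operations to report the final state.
{b: 5, q: 2, z: 3}

Step-by-step execution:
Initial: b=2, q=8, z=-3
After step 1 (DEC(z)): b=2, q=8, z=-4
After step 2 (SWAP(q, b)): b=8, q=2, z=-4
After step 3 (SET(b, 3)): b=3, q=2, z=-4
After step 4 (COPY(z, b)): b=3, q=2, z=3
After step 5 (ADD(b, q)): b=5, q=2, z=3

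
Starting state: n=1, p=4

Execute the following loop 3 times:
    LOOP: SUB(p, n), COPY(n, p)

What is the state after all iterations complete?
n=0, p=0

Iteration trace:
Start: n=1, p=4
After iteration 1: n=3, p=3
After iteration 2: n=0, p=0
After iteration 3: n=0, p=0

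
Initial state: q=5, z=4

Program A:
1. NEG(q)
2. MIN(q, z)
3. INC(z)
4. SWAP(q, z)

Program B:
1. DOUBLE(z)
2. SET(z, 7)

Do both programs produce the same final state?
No

Program A final state: q=5, z=-5
Program B final state: q=5, z=7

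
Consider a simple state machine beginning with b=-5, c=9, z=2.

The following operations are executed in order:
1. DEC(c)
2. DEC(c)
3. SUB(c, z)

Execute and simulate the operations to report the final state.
{b: -5, c: 5, z: 2}

Step-by-step execution:
Initial: b=-5, c=9, z=2
After step 1 (DEC(c)): b=-5, c=8, z=2
After step 2 (DEC(c)): b=-5, c=7, z=2
After step 3 (SUB(c, z)): b=-5, c=5, z=2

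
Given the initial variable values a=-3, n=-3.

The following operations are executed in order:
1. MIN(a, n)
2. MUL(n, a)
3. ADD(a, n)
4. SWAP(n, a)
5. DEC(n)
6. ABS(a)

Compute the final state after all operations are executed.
{a: 9, n: 5}

Step-by-step execution:
Initial: a=-3, n=-3
After step 1 (MIN(a, n)): a=-3, n=-3
After step 2 (MUL(n, a)): a=-3, n=9
After step 3 (ADD(a, n)): a=6, n=9
After step 4 (SWAP(n, a)): a=9, n=6
After step 5 (DEC(n)): a=9, n=5
After step 6 (ABS(a)): a=9, n=5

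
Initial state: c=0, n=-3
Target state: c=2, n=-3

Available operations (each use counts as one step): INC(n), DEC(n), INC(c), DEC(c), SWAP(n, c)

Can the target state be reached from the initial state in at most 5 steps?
Yes

Path (2 steps): INC(c) → INC(c)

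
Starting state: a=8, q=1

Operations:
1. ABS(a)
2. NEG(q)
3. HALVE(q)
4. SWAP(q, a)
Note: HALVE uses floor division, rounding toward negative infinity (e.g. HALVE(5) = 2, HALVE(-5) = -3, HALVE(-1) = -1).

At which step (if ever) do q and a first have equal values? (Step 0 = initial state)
Never

q and a never become equal during execution.

Comparing values at each step:
Initial: q=1, a=8
After step 1: q=1, a=8
After step 2: q=-1, a=8
After step 3: q=-1, a=8
After step 4: q=8, a=-1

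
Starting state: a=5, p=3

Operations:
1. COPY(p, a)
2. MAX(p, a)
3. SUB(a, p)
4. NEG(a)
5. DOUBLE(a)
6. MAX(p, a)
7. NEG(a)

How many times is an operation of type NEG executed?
2

Counting NEG operations:
Step 4: NEG(a) ← NEG
Step 7: NEG(a) ← NEG
Total: 2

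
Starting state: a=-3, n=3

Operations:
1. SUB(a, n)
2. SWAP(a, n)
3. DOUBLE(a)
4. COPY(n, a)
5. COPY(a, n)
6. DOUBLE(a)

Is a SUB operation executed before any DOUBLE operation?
Yes

First SUB: step 1
First DOUBLE: step 3
Since 1 < 3, SUB comes first.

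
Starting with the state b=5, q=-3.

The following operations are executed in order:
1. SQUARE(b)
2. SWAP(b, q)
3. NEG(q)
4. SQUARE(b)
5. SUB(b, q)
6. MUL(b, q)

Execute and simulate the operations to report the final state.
{b: -850, q: -25}

Step-by-step execution:
Initial: b=5, q=-3
After step 1 (SQUARE(b)): b=25, q=-3
After step 2 (SWAP(b, q)): b=-3, q=25
After step 3 (NEG(q)): b=-3, q=-25
After step 4 (SQUARE(b)): b=9, q=-25
After step 5 (SUB(b, q)): b=34, q=-25
After step 6 (MUL(b, q)): b=-850, q=-25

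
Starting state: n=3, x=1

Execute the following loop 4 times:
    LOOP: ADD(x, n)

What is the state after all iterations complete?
n=3, x=13

Iteration trace:
Start: n=3, x=1
After iteration 1: n=3, x=4
After iteration 2: n=3, x=7
After iteration 3: n=3, x=10
After iteration 4: n=3, x=13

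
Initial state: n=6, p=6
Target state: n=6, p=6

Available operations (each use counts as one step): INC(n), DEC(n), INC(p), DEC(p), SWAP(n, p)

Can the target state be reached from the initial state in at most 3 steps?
Yes

Path (0 steps): 0 steps (already at target)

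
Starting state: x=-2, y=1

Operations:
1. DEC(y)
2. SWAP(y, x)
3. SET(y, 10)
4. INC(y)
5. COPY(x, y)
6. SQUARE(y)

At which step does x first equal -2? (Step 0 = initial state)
Step 0

Tracing x:
Initial: x = -2 ← first occurrence
After step 1: x = -2
After step 2: x = 0
After step 3: x = 0
After step 4: x = 0
After step 5: x = 11
After step 6: x = 11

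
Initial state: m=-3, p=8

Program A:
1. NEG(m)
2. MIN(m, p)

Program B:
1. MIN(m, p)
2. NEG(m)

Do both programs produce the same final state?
Yes

Program A final state: m=3, p=8
Program B final state: m=3, p=8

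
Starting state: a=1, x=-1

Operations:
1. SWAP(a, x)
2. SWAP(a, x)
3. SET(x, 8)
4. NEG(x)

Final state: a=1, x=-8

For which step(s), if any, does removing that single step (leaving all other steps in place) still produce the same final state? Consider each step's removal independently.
None - removing any single step changes the final result

Testing removal of each single step:
Without step 1: final = a=-1, x=-8 (different)
Without step 2: final = a=-1, x=-8 (different)
Without step 3: final = a=1, x=1 (different)
Without step 4: final = a=1, x=8 (different)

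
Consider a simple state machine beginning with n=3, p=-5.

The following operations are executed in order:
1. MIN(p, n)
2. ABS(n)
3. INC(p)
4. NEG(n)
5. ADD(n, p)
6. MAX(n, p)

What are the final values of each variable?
{n: -4, p: -4}

Step-by-step execution:
Initial: n=3, p=-5
After step 1 (MIN(p, n)): n=3, p=-5
After step 2 (ABS(n)): n=3, p=-5
After step 3 (INC(p)): n=3, p=-4
After step 4 (NEG(n)): n=-3, p=-4
After step 5 (ADD(n, p)): n=-7, p=-4
After step 6 (MAX(n, p)): n=-4, p=-4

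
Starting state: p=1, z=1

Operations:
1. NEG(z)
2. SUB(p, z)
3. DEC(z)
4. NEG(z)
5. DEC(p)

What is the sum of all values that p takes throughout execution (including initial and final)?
9

Values of p at each step:
Initial: p = 1
After step 1: p = 1
After step 2: p = 2
After step 3: p = 2
After step 4: p = 2
After step 5: p = 1
Sum = 1 + 1 + 2 + 2 + 2 + 1 = 9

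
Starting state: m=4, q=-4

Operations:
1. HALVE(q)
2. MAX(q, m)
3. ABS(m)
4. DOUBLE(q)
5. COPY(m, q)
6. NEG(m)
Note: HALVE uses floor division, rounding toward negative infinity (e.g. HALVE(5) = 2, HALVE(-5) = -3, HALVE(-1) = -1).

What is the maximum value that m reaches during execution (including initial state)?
8

Values of m at each step:
Initial: m = 4
After step 1: m = 4
After step 2: m = 4
After step 3: m = 4
After step 4: m = 4
After step 5: m = 8 ← maximum
After step 6: m = -8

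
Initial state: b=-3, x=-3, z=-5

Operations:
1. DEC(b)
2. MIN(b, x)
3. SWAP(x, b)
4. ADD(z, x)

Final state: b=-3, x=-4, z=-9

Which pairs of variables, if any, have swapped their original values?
None

Comparing initial and final values:
b: -3 → -3
x: -3 → -4
z: -5 → -9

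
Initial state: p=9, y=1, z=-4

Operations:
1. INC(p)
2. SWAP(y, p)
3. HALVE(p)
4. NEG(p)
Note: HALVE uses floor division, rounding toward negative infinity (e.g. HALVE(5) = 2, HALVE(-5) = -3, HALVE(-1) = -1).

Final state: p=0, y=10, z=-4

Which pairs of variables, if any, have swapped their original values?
None

Comparing initial and final values:
p: 9 → 0
z: -4 → -4
y: 1 → 10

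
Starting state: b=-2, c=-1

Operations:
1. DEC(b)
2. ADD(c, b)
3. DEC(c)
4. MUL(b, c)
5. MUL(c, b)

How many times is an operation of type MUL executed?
2

Counting MUL operations:
Step 4: MUL(b, c) ← MUL
Step 5: MUL(c, b) ← MUL
Total: 2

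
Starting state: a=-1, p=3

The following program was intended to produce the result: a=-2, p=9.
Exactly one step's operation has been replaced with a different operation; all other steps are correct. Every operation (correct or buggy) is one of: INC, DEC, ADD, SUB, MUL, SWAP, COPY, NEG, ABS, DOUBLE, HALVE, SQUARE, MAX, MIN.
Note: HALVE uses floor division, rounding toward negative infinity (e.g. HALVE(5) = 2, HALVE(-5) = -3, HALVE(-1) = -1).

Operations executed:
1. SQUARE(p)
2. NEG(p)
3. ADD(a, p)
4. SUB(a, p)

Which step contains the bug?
Step 2

Trace with buggy code:
Initial: a=-1, p=3
After step 1: a=-1, p=9
After step 2: a=-1, p=-9
After step 3: a=-10, p=-9
After step 4: a=-1, p=-9
Actual final a=-1, p=-9 ≠ expected a=-2, p=9.
Step 2 is the only position where a single-operation replacement can produce the expected result.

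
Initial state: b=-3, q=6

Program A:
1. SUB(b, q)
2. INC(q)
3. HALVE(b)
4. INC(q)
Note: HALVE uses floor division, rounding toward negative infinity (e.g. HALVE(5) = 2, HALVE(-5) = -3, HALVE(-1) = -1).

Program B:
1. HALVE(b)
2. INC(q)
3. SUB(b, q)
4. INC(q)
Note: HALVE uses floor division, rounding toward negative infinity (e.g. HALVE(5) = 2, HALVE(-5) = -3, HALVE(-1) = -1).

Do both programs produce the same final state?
No

Program A final state: b=-5, q=8
Program B final state: b=-9, q=8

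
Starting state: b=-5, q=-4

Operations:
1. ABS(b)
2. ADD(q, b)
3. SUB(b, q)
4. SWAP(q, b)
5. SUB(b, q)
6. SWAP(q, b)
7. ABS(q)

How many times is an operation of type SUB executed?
2

Counting SUB operations:
Step 3: SUB(b, q) ← SUB
Step 5: SUB(b, q) ← SUB
Total: 2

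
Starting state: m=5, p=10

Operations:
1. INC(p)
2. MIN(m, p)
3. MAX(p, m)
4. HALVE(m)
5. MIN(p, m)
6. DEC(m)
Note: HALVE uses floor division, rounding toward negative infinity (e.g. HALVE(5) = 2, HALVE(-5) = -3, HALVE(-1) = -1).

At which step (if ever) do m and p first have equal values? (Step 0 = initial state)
Step 5

m and p first become equal after step 5.

Comparing values at each step:
Initial: m=5, p=10
After step 1: m=5, p=11
After step 2: m=5, p=11
After step 3: m=5, p=11
After step 4: m=2, p=11
After step 5: m=2, p=2 ← equal!
After step 6: m=1, p=2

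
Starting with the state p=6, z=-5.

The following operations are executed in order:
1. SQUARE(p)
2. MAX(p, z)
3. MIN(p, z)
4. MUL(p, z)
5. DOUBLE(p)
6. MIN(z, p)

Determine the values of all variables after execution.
{p: 50, z: -5}

Step-by-step execution:
Initial: p=6, z=-5
After step 1 (SQUARE(p)): p=36, z=-5
After step 2 (MAX(p, z)): p=36, z=-5
After step 3 (MIN(p, z)): p=-5, z=-5
After step 4 (MUL(p, z)): p=25, z=-5
After step 5 (DOUBLE(p)): p=50, z=-5
After step 6 (MIN(z, p)): p=50, z=-5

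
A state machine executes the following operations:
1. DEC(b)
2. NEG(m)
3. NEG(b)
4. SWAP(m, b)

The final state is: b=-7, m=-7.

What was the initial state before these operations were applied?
b=8, m=7

Working backwards:
Final state: b=-7, m=-7
Before step 4 (SWAP(m, b)): b=-7, m=-7
Before step 3 (NEG(b)): b=7, m=-7
Before step 2 (NEG(m)): b=7, m=7
Before step 1 (DEC(b)): b=8, m=7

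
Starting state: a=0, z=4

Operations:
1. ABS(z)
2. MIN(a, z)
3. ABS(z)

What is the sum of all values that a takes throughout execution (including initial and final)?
0

Values of a at each step:
Initial: a = 0
After step 1: a = 0
After step 2: a = 0
After step 3: a = 0
Sum = 0 + 0 + 0 + 0 = 0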